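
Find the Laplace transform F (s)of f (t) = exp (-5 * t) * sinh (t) 1/ ( (s + 5)^2 - 1)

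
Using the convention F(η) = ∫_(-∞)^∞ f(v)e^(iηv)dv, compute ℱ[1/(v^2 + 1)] pi*exp(-Abs(η))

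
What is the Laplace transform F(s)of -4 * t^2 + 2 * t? 2/s^2 - 8/s^3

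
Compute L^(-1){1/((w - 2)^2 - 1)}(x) exp(2 * x) * sinh(x)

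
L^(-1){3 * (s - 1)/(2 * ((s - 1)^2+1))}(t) 3 * exp(t) * cos(t)/2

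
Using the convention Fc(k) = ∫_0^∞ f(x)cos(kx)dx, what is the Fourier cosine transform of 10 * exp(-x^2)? 5 * sqrt(pi) * exp(-k^2/4)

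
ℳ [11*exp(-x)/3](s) 11*gamma(s)/3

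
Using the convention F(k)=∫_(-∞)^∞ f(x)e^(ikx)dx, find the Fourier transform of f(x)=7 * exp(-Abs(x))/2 7/(k^2 + 1)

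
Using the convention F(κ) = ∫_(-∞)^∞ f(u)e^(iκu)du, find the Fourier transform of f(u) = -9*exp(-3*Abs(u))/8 -27/(4*κ^2 + 36)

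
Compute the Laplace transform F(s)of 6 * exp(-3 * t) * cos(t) 6 * (s + 3)/((s + 3)^2 + 1)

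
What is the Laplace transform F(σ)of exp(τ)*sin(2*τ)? 2/((σ - 1)^2 + 4)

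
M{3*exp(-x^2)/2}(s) 3*gamma(s/2)/4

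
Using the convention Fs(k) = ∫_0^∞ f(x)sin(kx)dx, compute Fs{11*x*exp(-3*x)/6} 11*k/(k^2 + 9)^2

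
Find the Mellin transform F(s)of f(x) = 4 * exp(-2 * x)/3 2^(2 - s) * gamma(s)/3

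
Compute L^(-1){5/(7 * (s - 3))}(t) 5 * exp(3 * t)/7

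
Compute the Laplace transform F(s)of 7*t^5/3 280/s^6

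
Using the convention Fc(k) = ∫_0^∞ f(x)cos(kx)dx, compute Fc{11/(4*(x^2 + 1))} 11*pi*exp(-k)/8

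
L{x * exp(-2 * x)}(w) (w + 2)^(-2)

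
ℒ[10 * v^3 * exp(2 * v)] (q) 60/(q - 2)^4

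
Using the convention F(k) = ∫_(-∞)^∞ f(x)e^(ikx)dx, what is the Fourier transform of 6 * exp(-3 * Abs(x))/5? 36/(5 * (k^2 + 9))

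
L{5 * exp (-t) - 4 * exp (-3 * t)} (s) 5/ (s + 1) - 4/ (s + 3)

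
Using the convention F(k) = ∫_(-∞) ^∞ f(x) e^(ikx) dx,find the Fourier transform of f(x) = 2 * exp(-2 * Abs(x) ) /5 8/(5 * (k^2+4) ) 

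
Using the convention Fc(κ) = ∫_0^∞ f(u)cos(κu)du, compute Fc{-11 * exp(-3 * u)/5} -33/(5 * κ^2 + 45)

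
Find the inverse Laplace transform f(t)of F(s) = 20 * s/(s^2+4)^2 5 * t * sin(2 * t)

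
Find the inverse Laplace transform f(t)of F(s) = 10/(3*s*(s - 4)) 5*exp(2*t)*sinh(2*t)/3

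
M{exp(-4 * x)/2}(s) gamma(s)/(2 * 2^(2 * s))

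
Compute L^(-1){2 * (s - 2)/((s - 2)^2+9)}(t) 2 * exp(2 * t) * cos(3 * t)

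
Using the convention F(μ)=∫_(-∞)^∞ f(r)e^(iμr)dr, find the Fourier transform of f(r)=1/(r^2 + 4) pi*exp(-2*Abs(μ))/2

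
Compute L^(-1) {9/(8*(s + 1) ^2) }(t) 9*t*exp(-t) /8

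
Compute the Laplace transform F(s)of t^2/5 2/(5*s^3)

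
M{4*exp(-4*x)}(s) 2^(2 - 2*s)*gamma(s)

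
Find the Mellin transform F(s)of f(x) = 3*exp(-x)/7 3*gamma(s)/7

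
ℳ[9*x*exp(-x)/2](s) 9*gamma(s + 1)/2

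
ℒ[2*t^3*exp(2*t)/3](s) 4/(s - 2)^4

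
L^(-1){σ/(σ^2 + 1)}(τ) cos(τ)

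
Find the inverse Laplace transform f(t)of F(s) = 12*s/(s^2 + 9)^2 2*t*sin(3*t)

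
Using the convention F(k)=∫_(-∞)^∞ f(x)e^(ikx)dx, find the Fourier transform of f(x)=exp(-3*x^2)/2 sqrt(3)*sqrt(pi)*exp(-k^2/12)/6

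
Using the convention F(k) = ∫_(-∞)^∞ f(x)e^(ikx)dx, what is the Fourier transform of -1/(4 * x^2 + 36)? -pi * exp(-3 * Abs(k))/12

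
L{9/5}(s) 9/(5*s)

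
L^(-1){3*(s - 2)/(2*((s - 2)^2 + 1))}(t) 3*exp(2*t)*cos(t)/2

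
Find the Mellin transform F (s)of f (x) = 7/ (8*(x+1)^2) -7*pi*(s - 1)/ (8*sin (pi*s))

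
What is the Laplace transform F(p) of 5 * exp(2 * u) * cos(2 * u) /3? 5 * (p - 2) /(3 * ((p - 2) ^2+4) ) 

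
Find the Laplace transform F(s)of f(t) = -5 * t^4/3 -40/s^5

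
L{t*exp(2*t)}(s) (s - 2)^(-2)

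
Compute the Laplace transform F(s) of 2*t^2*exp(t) 4/(s - 1) ^3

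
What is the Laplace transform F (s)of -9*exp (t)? -9/ (s - 1)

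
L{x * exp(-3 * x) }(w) (w + 3) ^(-2) 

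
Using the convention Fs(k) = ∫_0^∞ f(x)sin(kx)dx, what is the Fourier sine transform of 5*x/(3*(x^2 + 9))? 5*pi*exp(-3*k)/6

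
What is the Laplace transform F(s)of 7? 7/s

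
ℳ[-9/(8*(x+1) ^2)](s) 9*pi*(s - 1) /(8*sin(pi*s) ) 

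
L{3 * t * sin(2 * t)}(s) 12 * s/(s^2 + 4)^2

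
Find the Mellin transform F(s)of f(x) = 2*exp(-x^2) gamma(s/2)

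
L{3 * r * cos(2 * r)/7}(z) 3 * (z^2 - 4)/(7 * (z^2 + 4)^2)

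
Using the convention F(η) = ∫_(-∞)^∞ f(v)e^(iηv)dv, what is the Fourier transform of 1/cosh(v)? pi/cosh(pi * η/2)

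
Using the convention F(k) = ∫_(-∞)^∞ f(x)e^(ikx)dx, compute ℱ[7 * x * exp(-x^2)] 7 * I * sqrt(pi) * k * exp(-k^2/4)/2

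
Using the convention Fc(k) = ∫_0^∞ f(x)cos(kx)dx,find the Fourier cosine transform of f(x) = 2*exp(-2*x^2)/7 sqrt(2)*sqrt(pi)*exp(-k^2/8)/14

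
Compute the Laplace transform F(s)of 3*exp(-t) 3/(s + 1)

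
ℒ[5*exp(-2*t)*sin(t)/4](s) 5/(4*((s + 2)^2 + 1))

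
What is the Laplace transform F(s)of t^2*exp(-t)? 2/(s+1)^3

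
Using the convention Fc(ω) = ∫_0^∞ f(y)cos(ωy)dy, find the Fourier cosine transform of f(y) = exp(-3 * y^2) sqrt(3) * sqrt(pi) * exp(-ω^2/12)/6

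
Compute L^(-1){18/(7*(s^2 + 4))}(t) 9*sin(2*t)/7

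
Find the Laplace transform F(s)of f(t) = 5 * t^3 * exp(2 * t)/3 10/(s - 2)^4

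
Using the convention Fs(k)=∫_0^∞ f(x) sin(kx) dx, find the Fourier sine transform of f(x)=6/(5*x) 3*pi/5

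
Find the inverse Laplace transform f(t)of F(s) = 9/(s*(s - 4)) 9*exp(2*t)*sinh(2*t)/2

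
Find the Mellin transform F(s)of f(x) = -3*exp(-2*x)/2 -3*gamma(s)/(2*2^s)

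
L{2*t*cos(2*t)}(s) 2*(s^2 - 4)/(s^2 + 4)^2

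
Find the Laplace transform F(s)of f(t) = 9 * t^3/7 54/(7 * s^4)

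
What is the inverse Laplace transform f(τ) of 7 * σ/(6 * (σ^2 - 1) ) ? 7 * cosh(τ) /6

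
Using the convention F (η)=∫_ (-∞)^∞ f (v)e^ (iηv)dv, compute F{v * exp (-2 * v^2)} sqrt (2) * I * sqrt (pi) * η * exp (-η^2/8)/8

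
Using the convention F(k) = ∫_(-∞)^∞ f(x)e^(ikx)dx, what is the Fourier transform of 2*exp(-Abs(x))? 4/(k^2 + 1)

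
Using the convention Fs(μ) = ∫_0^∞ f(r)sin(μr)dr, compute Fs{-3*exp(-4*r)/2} -3*μ/(2*μ^2+32)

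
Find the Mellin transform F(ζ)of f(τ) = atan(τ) -pi * sec(pi * ζ/2)/(2 * ζ)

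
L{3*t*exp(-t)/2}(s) 3/(2*(s + 1)^2)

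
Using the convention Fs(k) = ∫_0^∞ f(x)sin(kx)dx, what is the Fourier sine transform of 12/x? 6 * pi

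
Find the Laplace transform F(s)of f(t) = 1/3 1/(3 * s)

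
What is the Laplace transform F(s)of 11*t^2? 22/s^3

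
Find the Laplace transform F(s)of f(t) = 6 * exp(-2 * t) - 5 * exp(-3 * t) 6/(s + 2) - 5/(s + 3)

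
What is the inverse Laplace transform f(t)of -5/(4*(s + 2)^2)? -5*t*exp(-2*t)/4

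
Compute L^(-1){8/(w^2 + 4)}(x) 4*sin(2*x)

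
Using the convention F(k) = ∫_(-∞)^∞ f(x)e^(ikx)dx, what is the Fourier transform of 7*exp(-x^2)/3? 7*sqrt(pi)*exp(-k^2/4)/3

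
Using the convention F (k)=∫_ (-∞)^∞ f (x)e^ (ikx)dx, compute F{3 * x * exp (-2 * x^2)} 3 * sqrt (2) * I * sqrt (pi) * k * exp (-k^2/8)/8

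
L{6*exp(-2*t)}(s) 6/(s+2)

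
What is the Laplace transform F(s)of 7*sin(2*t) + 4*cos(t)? 14/(s^2 + 4) + 4*s/(s^2 + 1)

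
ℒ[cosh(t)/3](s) s/(3*(s^2 - 1))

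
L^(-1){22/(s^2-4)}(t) 11 * sinh(2 * t)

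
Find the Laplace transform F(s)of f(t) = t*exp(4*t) (s - 4)^(-2)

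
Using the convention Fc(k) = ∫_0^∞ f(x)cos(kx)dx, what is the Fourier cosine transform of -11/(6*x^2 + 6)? -11*pi*exp(-k)/12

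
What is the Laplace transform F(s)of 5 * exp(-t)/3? 5/(3 * (s + 1))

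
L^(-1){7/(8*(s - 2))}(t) 7*exp(2*t)/8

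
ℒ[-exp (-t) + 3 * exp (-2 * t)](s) 3/ (s + 2) - 1/ (s + 1)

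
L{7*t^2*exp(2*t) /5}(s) 14/(5*(s - 2) ^3) 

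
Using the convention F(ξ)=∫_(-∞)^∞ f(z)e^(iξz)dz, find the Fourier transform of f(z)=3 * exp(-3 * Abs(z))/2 9/(ξ^2 + 9)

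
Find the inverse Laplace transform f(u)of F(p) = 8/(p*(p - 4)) 4*exp(2*u)*sinh(2*u)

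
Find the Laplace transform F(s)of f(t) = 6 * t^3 36/s^4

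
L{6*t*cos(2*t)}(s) 6*(s^2 - 4)/(s^2 + 4)^2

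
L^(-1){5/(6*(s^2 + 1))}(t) 5*sin(t)/6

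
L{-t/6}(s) -1/(6*s^2)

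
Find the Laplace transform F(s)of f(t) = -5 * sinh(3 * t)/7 -15/(7 * s^2 - 63)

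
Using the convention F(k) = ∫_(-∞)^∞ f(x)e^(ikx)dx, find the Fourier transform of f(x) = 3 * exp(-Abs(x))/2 3/(k^2+1)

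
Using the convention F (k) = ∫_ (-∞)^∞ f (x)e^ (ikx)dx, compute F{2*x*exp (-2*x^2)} sqrt (2)*I*sqrt (pi)*k*exp (-k^2/8)/4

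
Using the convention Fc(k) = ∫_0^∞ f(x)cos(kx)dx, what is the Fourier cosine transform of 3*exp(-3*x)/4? 9/(4*(k^2 + 9))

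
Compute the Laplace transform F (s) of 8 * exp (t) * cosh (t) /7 8 * (s - 1) / (7 * s * (s - 2) ) 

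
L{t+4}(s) 4/s+s^(-2)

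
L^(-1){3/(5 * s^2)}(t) 3 * t/5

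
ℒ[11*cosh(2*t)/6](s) 11*s/(6*(s^2 - 4))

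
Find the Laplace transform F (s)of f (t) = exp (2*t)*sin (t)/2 1/ (2*( (s - 2)^2 + 1))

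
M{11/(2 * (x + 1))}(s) 11 * pi * csc(pi * s)/2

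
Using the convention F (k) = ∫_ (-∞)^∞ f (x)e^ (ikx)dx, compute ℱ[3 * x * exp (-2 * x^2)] 3 * sqrt (2) * I * sqrt (pi) * k * exp (-k^2/8)/8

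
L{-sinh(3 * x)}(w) -3/(w^2 - 9)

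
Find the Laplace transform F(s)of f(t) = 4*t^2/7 8/(7*s^3)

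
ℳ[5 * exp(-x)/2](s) 5 * gamma(s)/2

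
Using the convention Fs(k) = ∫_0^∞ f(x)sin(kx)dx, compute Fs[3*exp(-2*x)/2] 3*k/(2*(k^2 + 4))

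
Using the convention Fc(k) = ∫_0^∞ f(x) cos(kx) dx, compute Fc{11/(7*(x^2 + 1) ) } 11*pi*exp(-k) /14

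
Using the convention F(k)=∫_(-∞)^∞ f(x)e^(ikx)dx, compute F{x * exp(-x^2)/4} I * sqrt(pi) * k * exp(-k^2/4)/8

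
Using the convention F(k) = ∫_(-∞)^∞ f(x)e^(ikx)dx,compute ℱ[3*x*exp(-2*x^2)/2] 3*sqrt(2)*I*sqrt(pi)*k*exp(-k^2/8)/16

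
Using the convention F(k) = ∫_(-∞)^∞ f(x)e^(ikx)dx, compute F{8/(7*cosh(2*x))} 4*pi/(7*cosh(pi*k/4))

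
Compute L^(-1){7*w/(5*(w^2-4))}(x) 7*cosh(2*x)/5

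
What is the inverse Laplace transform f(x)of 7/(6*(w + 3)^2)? 7*x*exp(-3*x)/6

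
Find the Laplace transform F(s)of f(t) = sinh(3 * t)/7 3/(7 * (s^2 - 9))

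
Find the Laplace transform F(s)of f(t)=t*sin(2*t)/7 4*s/(7*(s^2 + 4)^2)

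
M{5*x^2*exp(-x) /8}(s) 5*gamma(s + 2) /8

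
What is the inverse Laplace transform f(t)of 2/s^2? 2*t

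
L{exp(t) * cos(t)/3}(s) (s - 1)/(3 * ((s - 1)^2 + 1))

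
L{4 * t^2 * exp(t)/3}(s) 8/(3 * (s - 1)^3)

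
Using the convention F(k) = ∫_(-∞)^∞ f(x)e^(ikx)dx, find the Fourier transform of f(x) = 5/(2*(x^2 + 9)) 5*pi*exp(-3*Abs(k))/6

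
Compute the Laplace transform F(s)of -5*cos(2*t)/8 -5*s/(8*s^2+32)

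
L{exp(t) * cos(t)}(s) (s - 1)/((s - 1)^2 + 1)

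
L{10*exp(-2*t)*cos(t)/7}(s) 10*(s + 2)/(7*((s + 2)^2 + 1))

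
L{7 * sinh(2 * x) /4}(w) 7/(2 * (w^2 - 4) ) 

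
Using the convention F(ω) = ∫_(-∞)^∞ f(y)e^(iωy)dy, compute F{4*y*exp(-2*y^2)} sqrt(2)*I*sqrt(pi)*ω*exp(-ω^2/8)/2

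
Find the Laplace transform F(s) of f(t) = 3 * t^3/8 9/(4 * s^4) 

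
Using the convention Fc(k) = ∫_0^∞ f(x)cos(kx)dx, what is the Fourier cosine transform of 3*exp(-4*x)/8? 3/(2*(k^2 + 16))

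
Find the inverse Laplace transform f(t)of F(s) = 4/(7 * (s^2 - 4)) 2 * sinh(2 * t)/7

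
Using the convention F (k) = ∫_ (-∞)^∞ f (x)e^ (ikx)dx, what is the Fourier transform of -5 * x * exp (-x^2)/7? -5 * I * sqrt (pi) * k * exp (-k^2/4)/14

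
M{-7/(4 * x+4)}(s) -7 * pi * csc(pi * s)/4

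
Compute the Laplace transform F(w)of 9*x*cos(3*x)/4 9*(w^2-9)/(4*(w^2+9)^2)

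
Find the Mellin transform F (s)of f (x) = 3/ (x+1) 3 * pi * csc (pi * s)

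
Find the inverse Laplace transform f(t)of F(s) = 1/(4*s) 1/4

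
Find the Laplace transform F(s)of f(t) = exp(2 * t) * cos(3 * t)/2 (s - 2)/(2 * ((s - 2)^2+9))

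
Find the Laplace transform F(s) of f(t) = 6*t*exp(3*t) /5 6/(5*(s - 3) ^2) 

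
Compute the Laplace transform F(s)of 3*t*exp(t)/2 3/(2*(s - 1)^2)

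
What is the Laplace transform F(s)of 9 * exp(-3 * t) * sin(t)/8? 9/(8 * ((s + 3)^2 + 1))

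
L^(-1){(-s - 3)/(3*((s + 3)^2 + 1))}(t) -exp(-3*t)*cos(t)/3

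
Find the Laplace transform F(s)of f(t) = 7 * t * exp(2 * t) 7/(s - 2)^2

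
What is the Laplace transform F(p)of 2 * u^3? 12/p^4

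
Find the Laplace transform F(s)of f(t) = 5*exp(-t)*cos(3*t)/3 5*(s + 1)/(3*((s + 1)^2 + 9))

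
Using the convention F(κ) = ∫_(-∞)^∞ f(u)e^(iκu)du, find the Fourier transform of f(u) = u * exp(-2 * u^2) sqrt(2) * I * sqrt(pi) * κ * exp(-κ^2/8)/8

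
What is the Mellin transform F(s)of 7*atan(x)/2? -7*pi*sec(pi*s/2)/(4*s)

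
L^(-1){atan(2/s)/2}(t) sin(2*t)/(2*t)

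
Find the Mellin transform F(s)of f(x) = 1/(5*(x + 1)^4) gamma(s)*gamma(4 - s)/30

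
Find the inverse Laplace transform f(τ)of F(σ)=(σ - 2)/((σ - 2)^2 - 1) exp(2 * τ) * cosh(τ)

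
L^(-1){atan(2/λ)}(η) sin(2*η)/η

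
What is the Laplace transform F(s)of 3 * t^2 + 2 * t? 6/s^3 + 2/s^2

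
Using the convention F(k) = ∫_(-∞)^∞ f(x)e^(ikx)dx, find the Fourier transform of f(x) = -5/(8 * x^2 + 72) -5 * pi * exp(-3 * Abs(k))/24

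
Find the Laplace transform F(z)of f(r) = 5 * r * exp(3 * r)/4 5/(4 * (z - 3)^2)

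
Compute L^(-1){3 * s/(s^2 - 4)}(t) 3 * cosh(2 * t)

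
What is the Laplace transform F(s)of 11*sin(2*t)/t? 11*atan(2/s)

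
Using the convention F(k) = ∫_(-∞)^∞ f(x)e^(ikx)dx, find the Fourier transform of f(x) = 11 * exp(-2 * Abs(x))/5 44/(5 * (k^2 + 4))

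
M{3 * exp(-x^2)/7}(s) 3 * gamma(s/2)/14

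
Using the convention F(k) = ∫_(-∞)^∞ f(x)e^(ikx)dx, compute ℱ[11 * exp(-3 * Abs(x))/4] 33/(2 * (k^2 + 9))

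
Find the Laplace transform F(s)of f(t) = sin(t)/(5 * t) atan(1/s)/5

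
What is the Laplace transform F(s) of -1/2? -1/(2 * s) 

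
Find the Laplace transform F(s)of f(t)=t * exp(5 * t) (s - 5)^(-2)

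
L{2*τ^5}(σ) 240/σ^6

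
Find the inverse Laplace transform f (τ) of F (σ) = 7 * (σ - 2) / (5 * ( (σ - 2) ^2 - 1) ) 7 * exp (2 * τ) * cosh (τ) /5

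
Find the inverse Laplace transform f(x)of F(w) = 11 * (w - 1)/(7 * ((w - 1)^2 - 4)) 11 * exp(x) * cosh(2 * x)/7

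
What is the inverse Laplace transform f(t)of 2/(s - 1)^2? 2*t*exp(t)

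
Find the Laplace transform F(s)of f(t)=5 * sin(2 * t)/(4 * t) 5 * atan(2/s)/4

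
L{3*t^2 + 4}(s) 6/s^3 + 4/s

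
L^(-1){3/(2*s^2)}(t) 3*t/2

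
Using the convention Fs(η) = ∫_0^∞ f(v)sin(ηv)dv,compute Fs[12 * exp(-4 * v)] 12 * η/(η^2+16)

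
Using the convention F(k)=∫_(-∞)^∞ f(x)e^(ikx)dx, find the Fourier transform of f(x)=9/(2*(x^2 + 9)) 3*pi*exp(-3*Abs(k))/2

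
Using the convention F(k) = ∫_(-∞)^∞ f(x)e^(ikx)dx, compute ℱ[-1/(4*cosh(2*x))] -pi/(8*cosh(pi*k/4))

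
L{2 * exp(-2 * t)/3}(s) 2/(3 * (s + 2))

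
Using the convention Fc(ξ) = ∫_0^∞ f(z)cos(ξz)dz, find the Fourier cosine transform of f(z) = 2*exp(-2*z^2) sqrt(2)*sqrt(pi)*exp(-ξ^2/8)/2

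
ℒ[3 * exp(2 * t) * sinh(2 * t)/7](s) 6/(7 * s * (s - 4))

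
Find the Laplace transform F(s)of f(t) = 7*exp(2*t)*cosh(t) 7*(s - 2)/((s - 2)^2-1)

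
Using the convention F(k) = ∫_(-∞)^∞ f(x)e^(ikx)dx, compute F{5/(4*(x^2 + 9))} 5*pi*exp(-3*Abs(k))/12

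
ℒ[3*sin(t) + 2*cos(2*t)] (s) 3/(s^2 + 1) + 2*s/(s^2 + 4)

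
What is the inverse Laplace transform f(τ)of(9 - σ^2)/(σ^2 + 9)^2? -τ * cos(3 * τ)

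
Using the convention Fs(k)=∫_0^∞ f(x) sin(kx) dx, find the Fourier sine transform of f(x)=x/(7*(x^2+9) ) pi*exp(-3*k) /14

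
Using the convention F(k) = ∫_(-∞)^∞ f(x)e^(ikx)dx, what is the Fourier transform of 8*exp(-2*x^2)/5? 4*sqrt(2)*sqrt(pi)*exp(-k^2/8)/5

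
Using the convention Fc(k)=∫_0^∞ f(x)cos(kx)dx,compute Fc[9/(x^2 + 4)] 9*pi*exp(-2*k)/4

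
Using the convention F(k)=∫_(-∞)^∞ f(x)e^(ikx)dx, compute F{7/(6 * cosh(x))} 7 * pi/(6 * cosh(pi * k/2))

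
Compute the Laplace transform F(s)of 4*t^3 24/s^4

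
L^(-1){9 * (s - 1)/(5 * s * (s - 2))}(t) 9 * exp(t) * cosh(t)/5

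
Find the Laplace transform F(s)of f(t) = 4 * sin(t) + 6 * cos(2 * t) 6 * s/(s^2 + 4) + 4/(s^2 + 1)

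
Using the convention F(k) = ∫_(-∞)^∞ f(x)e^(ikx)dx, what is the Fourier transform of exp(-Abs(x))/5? 2/(5*(k^2 + 1))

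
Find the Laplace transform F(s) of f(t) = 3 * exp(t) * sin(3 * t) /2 9/(2 * ((s - 1) ^2 + 9) ) 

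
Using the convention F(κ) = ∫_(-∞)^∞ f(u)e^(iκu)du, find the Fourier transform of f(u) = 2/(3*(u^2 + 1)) 2*pi*exp(-Abs(κ))/3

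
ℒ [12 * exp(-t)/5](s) 12/(5 * (s + 1))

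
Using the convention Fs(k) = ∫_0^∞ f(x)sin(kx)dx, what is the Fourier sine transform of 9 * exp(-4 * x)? 9 * k/(k^2 + 16)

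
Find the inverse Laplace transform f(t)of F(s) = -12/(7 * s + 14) -12 * exp(-2 * t)/7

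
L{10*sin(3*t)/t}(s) 10*atan(3/s)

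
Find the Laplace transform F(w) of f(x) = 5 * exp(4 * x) 5/(w - 4) 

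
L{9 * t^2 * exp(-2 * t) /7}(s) 18/(7 * (s+2) ^3) 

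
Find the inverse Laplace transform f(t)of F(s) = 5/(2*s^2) 5*t/2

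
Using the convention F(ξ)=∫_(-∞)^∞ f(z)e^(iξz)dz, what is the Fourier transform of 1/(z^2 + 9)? pi * exp(-3 * Abs(ξ))/3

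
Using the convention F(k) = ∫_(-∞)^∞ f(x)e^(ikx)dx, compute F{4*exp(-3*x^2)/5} 4*sqrt(3)*sqrt(pi)*exp(-k^2/12)/15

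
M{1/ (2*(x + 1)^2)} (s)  (-pi*s + pi)/ (2*sin (pi*s))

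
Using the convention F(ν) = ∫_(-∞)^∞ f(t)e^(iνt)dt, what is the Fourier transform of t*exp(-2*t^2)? sqrt(2)*I*sqrt(pi)*ν*exp(-ν^2/8)/8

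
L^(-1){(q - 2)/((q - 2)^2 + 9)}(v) exp(2*v)*cos(3*v)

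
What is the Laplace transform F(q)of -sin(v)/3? -1/(3*q^2 + 3)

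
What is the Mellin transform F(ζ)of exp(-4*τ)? gamma(ζ)/4^ζ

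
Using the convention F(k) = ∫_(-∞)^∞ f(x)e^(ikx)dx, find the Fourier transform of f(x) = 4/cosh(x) 4*pi/cosh(pi*k/2)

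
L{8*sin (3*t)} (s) 24/ (s^2 + 9)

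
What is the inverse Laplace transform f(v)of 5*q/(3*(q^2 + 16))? 5*cos(4*v)/3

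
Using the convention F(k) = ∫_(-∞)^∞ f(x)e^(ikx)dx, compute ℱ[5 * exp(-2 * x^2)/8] 5 * sqrt(2) * sqrt(pi) * exp(-k^2/8)/16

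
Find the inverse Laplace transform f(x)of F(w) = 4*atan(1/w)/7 4*sin(x)/(7*x)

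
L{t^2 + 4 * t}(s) 2/s^3 + 4/s^2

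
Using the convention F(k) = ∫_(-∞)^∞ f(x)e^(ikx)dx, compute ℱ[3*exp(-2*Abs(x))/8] 3/(2*(k^2 + 4))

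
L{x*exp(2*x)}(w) (w - 2)^(-2)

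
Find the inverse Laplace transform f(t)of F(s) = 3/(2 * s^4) t^3/4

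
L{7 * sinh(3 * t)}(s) 21/(s^2 - 9)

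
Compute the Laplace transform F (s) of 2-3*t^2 2/s - 6/s^3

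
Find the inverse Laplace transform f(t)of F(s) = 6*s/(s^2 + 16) 6*cos(4*t)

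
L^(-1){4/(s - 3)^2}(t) 4*t*exp(3*t)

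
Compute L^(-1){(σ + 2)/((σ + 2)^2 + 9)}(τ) exp(-2 * τ) * cos(3 * τ)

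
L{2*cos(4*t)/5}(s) 2*s/(5*(s^2+16))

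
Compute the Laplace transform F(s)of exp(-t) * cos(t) (s + 1)/((s + 1)^2 + 1)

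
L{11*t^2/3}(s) 22/(3*s^3)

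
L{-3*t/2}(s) -3/(2*s^2)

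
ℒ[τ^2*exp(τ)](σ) 2/(σ - 1)^3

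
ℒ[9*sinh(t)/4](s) 9/(4*(s^2 - 1))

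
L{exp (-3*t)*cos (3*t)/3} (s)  (s+3)/ (3*( (s+3)^2+9))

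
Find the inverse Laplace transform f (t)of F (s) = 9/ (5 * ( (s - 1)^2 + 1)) 9 * exp (t) * sin (t)/5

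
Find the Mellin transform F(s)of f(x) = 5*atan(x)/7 -5*pi*sec(pi*s/2)/(14*s)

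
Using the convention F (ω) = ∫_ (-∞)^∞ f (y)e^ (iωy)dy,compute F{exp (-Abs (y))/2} 1/ (ω^2 + 1)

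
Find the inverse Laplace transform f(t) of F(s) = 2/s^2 2*t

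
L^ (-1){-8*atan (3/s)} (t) -8*sin (3*t)/t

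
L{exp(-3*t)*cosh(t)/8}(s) (s + 3)/(8*((s + 3)^2 - 1))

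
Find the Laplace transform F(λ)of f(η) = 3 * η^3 18/λ^4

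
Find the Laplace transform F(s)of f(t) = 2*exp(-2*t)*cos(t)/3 2*(s + 2)/(3*((s + 2)^2 + 1))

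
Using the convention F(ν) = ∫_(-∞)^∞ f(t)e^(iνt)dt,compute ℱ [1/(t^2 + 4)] pi * exp(-2 * Abs(ν))/2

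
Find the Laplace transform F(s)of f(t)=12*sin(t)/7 12/(7*(s^2+1))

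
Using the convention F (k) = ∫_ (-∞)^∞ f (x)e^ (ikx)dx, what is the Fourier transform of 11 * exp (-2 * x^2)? 11 * sqrt (2) * sqrt (pi) * exp (-k^2/8)/2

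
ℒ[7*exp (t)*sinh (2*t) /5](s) 14/ (5*( (s - 1) ^2 - 4) ) 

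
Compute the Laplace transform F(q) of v q^(-2) 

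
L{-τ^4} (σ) -24/σ^5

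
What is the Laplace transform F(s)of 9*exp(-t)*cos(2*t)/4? 9*(s + 1)/(4*((s + 1)^2 + 4))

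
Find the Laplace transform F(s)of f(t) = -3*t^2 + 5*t 5/s^2 - 6/s^3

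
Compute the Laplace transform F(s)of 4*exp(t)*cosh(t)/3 4*(s - 1)/(3*s*(s - 2))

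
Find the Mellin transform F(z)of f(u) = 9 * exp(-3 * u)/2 3^(2 - z) * gamma(z)/2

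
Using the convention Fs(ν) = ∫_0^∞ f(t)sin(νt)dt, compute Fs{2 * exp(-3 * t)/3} 2 * ν/(3 * (ν^2 + 9))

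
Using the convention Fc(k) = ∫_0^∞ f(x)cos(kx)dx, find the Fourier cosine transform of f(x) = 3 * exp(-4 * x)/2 6/(k^2 + 16)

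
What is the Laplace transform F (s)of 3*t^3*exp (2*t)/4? 9/ (2*(s - 2)^4)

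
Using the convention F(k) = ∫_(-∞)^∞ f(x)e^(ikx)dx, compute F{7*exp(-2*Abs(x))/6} 14/(3*(k^2 + 4))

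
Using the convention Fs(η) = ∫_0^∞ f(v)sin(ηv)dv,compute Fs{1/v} pi/2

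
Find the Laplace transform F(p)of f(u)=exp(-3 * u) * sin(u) 1/((p + 3)^2 + 1)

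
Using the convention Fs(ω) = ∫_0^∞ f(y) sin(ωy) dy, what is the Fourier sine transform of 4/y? 2*pi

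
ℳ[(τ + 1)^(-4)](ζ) gamma(ζ)*gamma(4 - ζ)/6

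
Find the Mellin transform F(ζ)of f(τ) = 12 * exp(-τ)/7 12 * gamma(ζ)/7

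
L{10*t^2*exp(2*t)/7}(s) 20/(7*(s - 2)^3)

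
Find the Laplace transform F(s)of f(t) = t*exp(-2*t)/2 1/(2*(s + 2)^2)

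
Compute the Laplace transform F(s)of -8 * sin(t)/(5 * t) -8 * atan(1/s)/5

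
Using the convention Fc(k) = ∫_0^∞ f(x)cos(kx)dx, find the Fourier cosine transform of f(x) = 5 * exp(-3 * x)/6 5/(2 * (k^2+9))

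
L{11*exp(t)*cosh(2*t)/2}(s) 11*(s - 1)/(2*((s - 1)^2-4))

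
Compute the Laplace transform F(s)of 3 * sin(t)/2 3/(2 * (s^2 + 1))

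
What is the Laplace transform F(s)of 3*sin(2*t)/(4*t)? 3*atan(2/s)/4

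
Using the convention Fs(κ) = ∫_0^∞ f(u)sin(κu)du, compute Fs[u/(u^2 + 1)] pi * exp(-κ)/2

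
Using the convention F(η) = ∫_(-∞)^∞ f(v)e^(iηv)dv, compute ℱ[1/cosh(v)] pi/cosh(pi*η/2)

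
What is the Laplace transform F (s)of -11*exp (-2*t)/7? -11/ (7*s+14)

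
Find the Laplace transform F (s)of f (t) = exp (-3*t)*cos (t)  (s + 3)/ ( (s + 3)^2 + 1)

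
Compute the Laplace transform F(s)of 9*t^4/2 108/s^5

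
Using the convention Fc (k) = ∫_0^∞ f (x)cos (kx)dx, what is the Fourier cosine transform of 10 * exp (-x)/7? 10/ (7 * (k^2 + 1))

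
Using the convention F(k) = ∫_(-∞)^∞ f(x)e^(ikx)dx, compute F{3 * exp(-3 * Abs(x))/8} 9/(4 * (k^2+9))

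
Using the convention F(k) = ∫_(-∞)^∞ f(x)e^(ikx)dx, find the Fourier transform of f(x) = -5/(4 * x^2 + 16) -5 * pi * exp(-2 * Abs(k))/8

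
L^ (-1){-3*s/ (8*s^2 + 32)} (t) -3*cos (2*t)/8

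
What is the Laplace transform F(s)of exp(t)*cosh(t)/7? (s - 1)/(7*s*(s - 2))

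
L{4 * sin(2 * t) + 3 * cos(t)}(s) 3 * s/(s^2 + 1) + 8/(s^2 + 4)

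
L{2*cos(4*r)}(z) 2*z/(z^2 + 16)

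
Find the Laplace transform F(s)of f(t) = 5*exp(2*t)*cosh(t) 5*(s - 2)/((s - 2)^2 - 1)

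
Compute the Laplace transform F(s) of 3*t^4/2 36/s^5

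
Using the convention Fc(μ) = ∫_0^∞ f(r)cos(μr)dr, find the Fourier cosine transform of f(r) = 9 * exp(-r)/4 9/(4 * (μ^2 + 1))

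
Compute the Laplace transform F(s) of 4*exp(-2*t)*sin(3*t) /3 4/((s + 2) ^2 + 9) 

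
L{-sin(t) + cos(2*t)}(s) s/(s^2 + 4) - 1/(s^2 + 1)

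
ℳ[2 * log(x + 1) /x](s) -2 * pi * csc(pi * s) /(s - 1) 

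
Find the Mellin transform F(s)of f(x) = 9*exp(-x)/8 9*gamma(s)/8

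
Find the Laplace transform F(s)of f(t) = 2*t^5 240/s^6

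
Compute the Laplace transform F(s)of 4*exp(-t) 4/(s + 1)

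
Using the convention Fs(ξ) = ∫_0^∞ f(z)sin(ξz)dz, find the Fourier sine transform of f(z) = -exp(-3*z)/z -atan(ξ/3)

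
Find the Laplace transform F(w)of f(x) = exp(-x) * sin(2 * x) 2/((w + 1)^2 + 4)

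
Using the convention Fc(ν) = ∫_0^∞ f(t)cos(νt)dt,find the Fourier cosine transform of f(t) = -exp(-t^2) -sqrt(pi) * exp(-ν^2/4)/2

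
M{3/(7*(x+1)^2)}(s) -3*pi*(s - 1)/(7*sin(pi*s))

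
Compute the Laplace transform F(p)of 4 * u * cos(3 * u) 4 * (p^2 - 9)/(p^2 + 9)^2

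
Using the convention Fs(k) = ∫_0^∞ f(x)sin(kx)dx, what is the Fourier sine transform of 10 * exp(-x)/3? 10 * k/(3 * (k^2 + 1))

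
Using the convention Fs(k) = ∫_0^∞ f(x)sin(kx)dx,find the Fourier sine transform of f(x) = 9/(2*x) 9*pi/4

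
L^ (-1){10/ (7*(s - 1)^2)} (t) 10*t*exp (t)/7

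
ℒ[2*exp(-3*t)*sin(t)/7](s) 2/(7*((s + 3)^2 + 1))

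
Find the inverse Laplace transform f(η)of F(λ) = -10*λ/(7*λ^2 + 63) -10*cos(3*η)/7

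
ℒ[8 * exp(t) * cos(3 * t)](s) 8 * (s - 1)/((s - 1)^2+9)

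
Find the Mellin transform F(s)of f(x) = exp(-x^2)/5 gamma(s/2)/10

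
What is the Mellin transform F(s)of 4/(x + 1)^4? 2 * gamma(s) * gamma(4 - s)/3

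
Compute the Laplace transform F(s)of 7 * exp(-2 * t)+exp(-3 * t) 7/(s+2)+1/(s+3)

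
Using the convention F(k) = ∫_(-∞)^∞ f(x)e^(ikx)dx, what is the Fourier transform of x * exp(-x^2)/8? I * sqrt(pi) * k * exp(-k^2/4)/16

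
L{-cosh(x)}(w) -w/(w^2 - 1)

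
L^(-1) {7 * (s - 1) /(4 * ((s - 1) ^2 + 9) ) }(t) 7 * exp(t) * cos(3 * t) /4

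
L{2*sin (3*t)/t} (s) 2*atan (3/s)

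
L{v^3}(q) 6/q^4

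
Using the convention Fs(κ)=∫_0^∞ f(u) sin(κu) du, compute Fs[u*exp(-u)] 2*κ/(κ^2 + 1) ^2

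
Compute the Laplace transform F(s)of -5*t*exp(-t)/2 -5/(2*(s + 1)^2)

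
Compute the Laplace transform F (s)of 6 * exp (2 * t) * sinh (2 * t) 12/ (s * (s - 4))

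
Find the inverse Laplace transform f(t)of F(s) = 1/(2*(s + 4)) exp(-4*t)/2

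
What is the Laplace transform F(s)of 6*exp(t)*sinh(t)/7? 6/(7*s*(s - 2))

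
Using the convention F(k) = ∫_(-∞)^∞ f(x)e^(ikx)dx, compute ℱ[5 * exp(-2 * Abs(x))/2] 10/(k^2 + 4)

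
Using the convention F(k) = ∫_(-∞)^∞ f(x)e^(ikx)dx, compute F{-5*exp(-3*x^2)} -5*sqrt(3)*sqrt(pi)*exp(-k^2/12)/3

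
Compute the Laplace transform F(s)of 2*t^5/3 80/s^6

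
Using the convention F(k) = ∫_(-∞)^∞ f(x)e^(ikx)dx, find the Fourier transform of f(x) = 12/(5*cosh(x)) 12*pi/(5*cosh(pi*k/2))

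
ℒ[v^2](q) 2/q^3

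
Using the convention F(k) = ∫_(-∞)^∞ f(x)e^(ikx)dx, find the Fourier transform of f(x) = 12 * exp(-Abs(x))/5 24/(5 * (k^2 + 1))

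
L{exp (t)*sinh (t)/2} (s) 1/ (2*s*(s - 2))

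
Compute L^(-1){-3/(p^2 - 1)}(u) -3*sinh(u)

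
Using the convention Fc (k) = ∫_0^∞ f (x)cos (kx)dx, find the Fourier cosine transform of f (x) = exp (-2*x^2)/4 sqrt (2)*sqrt (pi)*exp (-k^2/8)/16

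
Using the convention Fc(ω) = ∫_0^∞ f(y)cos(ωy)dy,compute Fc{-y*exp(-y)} (ω^2 - 1)/(ω^2 + 1)^2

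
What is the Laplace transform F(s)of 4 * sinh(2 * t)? 8/(s^2 - 4)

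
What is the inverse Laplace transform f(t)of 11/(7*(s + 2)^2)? 11*t*exp(-2*t)/7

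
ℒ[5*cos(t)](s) 5*s/(s^2 + 1)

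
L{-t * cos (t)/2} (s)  (1 - s^2)/ (2 * (s^2+1)^2)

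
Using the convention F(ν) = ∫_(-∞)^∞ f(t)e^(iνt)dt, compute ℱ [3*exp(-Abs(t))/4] 3/(2*(ν^2 + 1))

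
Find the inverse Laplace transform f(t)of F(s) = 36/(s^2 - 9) 12 * sinh(3 * t)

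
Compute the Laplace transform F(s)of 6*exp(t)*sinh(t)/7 6/(7*s*(s - 2))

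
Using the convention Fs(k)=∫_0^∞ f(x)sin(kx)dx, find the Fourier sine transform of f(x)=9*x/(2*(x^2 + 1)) 9*pi*exp(-k)/4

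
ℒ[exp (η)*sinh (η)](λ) 1/ (λ*(λ - 2))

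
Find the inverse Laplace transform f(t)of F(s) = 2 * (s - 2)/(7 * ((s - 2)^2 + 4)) 2 * exp(2 * t) * cos(2 * t)/7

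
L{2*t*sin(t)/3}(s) 4*s/(3*(s^2 + 1)^2)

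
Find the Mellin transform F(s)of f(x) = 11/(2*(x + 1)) 11*pi*csc(pi*s)/2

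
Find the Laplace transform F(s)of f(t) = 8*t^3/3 16/s^4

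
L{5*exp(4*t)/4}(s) 5/(4*(s - 4))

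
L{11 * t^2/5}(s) 22/(5 * s^3)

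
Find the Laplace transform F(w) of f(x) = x w^(-2) 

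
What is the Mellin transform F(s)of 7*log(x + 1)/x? -7*pi*csc(pi*s)/(s - 1)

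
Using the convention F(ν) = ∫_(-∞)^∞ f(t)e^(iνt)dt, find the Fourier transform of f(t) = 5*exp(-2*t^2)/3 5*sqrt(2)*sqrt(pi)*exp(-ν^2/8)/6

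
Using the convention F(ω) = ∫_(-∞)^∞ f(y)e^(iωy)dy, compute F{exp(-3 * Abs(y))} 6/(ω^2+9)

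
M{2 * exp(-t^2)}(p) gamma(p/2)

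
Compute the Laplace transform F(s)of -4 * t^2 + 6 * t 6/s^2 - 8/s^3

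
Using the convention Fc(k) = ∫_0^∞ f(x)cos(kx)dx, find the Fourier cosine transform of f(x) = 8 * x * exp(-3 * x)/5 8 * (9 - k^2)/(5 * (k^2 + 9)^2)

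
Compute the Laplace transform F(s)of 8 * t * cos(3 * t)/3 8 * (s^2-9)/(3 * (s^2 + 9)^2)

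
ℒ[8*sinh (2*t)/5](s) 16/ (5*(s^2 - 4))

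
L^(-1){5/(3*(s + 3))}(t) 5*exp(-3*t)/3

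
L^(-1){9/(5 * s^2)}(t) 9 * t/5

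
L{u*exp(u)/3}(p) 1/(3*(p - 1)^2)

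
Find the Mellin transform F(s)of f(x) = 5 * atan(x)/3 -5 * pi * sec(pi * s/2)/(6 * s)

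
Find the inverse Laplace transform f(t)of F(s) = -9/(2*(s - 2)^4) -3*t^3*exp(2*t)/4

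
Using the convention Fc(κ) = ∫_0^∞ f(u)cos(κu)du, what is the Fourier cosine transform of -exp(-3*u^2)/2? -sqrt(3)*sqrt(pi)*exp(-κ^2/12)/12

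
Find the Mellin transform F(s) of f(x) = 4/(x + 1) 4 * pi * csc(pi * s) 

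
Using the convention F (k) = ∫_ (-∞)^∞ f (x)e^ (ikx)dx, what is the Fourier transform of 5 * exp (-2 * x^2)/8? 5 * sqrt (2) * sqrt (pi) * exp (-k^2/8)/16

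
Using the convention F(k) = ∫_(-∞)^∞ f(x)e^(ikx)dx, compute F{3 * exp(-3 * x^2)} sqrt(3) * sqrt(pi) * exp(-k^2/12)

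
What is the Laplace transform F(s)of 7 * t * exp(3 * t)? 7/(s - 3)^2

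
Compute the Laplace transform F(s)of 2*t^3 12/s^4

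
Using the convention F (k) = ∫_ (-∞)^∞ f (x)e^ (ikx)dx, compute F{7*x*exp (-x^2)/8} 7*I*sqrt (pi)*k*exp (-k^2/4)/16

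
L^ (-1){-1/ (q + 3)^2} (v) -v * exp (-3 * v)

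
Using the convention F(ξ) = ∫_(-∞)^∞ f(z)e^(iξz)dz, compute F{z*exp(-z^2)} I*sqrt(pi)*ξ*exp(-ξ^2/4)/2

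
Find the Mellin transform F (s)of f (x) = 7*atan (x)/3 -7*pi*sec (pi*s/2)/ (6*s)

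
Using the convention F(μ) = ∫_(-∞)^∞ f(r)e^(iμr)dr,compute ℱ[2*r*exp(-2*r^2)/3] sqrt(2)*I*sqrt(pi)*μ*exp(-μ^2/8)/12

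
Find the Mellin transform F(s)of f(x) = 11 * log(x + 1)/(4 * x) -11 * pi * csc(pi * s)/(4 * s - 4)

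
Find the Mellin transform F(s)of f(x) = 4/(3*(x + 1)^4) 2*gamma(s)*gamma(4 - s)/9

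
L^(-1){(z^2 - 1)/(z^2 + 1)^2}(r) r * cos(r)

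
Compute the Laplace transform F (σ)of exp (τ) 1/ (σ - 1)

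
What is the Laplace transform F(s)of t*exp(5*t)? (s - 5)^(-2)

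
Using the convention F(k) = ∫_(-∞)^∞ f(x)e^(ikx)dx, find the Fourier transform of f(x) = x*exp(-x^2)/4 I*sqrt(pi)*k*exp(-k^2/4)/8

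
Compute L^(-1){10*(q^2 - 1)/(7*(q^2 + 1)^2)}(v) 10*v*cos(v)/7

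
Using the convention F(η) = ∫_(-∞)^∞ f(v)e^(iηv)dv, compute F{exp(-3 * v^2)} sqrt(3) * sqrt(pi) * exp(-η^2/12)/3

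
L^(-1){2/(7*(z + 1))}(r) 2*exp(-r)/7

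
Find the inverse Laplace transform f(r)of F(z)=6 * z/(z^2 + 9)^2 r * sin(3 * r)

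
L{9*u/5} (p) 9/ (5*p^2)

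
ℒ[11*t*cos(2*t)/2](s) 11*(s^2-4)/(2*(s^2+4)^2)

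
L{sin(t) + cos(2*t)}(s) 1/(s^2 + 1) + s/(s^2 + 4)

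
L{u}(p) p^(-2)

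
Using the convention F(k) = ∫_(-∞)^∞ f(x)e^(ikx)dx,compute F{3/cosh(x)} 3*pi/cosh(pi*k/2)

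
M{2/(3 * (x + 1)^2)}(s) -2 * pi * (s - 1)/(3 * sin(pi * s))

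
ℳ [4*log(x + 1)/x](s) -4*pi*csc(pi*s)/(s - 1)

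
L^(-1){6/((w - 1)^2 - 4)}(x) 3 * exp(x) * sinh(2 * x)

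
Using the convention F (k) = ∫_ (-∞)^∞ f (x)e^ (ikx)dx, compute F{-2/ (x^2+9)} -2*pi*exp (-3*Abs (k))/3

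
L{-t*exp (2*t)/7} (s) -1/ (7*(s - 2)^2)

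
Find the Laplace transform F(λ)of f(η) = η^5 120/λ^6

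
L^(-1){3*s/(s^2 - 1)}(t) 3*cosh(t)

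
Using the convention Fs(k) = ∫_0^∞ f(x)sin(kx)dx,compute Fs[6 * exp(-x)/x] 6 * atan(k)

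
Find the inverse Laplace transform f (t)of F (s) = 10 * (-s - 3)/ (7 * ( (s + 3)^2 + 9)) -10 * exp (-3 * t) * cos (3 * t)/7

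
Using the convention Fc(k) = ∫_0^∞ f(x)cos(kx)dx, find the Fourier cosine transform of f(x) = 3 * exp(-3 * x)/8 9/(8 * (k^2 + 9))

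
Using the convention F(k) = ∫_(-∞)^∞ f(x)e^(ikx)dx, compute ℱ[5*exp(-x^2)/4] 5*sqrt(pi)*exp(-k^2/4)/4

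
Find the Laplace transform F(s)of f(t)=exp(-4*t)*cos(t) (s+4)/((s+4)^2+1)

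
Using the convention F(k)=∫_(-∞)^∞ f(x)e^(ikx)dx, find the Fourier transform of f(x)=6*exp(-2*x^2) 3*sqrt(2)*sqrt(pi)*exp(-k^2/8)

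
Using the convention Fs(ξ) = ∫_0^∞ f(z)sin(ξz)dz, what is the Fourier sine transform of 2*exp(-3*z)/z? 2*atan(ξ/3)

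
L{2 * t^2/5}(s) 4/(5 * s^3)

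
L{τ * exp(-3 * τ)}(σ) (σ+3)^(-2)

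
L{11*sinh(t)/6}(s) 11/(6*(s^2 - 1))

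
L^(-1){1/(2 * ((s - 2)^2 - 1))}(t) exp(2 * t) * sinh(t)/2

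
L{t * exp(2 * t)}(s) (s - 2)^(-2)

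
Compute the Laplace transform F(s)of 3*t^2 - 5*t 6/s^3 - 5/s^2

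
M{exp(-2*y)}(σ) gamma(σ)/2^σ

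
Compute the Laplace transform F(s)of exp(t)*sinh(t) 1/(s*(s - 2))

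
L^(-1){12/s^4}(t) 2*t^3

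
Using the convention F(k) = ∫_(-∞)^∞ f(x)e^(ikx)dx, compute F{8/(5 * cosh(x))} 8 * pi/(5 * cosh(pi * k/2))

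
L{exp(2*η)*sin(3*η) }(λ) 3/((λ - 2) ^2 + 9) 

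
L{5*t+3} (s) 5/s^2+3/s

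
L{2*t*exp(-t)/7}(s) 2/(7*(s + 1)^2)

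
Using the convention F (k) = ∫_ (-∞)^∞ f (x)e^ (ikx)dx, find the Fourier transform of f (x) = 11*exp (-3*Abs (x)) 66/ (k^2 + 9)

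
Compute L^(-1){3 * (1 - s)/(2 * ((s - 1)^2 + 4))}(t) -3 * exp(t) * cos(2 * t)/2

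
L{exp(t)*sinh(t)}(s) 1/(s*(s - 2))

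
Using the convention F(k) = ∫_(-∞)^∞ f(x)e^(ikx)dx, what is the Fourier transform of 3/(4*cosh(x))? 3*pi/(4*cosh(pi*k/2))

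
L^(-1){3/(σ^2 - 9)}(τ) sinh(3*τ)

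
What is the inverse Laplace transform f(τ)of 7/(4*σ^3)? 7*τ^2/8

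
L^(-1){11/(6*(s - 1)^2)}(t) 11*t*exp(t)/6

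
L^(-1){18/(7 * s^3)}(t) 9 * t^2/7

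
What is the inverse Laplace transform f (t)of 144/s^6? 6*t^5/5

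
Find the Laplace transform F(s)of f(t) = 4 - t 4/s - 1/s^2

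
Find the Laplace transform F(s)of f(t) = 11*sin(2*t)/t 11*atan(2/s)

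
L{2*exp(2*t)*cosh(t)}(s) 2*(s - 2)/((s - 2)^2 - 1)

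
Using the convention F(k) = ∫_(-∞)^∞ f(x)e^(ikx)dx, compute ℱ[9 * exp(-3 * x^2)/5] 3 * sqrt(3) * sqrt(pi) * exp(-k^2/12)/5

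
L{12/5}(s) 12/(5 * s)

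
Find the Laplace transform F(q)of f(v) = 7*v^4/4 42/q^5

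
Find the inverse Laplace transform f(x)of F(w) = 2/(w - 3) 2 * exp(3 * x)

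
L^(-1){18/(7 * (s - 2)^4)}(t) 3 * t^3 * exp(2 * t)/7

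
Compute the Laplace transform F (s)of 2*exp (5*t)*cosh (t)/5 2*(s - 5)/ (5*( (s - 5)^2 - 1))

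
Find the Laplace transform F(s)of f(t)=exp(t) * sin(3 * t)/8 3/(8 * ((s - 1)^2+9))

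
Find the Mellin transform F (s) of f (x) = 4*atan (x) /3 -2*pi*sec (pi*s/2) / (3*s) 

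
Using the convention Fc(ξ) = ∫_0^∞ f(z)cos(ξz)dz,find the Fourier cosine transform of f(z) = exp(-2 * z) 2/(ξ^2 + 4)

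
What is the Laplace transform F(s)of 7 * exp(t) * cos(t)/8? 7 * (s - 1)/(8 * ((s - 1)^2 + 1))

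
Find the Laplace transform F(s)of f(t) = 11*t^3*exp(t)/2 33/(s - 1)^4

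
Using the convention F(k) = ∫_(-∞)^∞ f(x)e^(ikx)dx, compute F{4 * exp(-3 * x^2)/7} 4 * sqrt(3) * sqrt(pi) * exp(-k^2/12)/21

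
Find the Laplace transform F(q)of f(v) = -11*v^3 -66/q^4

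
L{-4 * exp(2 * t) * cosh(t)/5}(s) 4 * (2 - s)/(5 * ((s - 2)^2-1))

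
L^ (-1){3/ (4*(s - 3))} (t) 3*exp (3*t)/4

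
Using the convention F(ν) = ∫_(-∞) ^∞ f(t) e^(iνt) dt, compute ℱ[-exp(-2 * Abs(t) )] -4/(ν^2 + 4) 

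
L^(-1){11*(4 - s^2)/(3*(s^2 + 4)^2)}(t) -11*t*cos(2*t)/3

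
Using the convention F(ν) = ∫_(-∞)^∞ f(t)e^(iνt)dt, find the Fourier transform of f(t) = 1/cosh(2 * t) pi/(2 * cosh(pi * ν/4))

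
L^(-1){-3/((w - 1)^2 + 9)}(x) -exp(x) * sin(3 * x)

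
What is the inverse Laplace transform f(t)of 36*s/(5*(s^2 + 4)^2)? 9*t*sin(2*t)/5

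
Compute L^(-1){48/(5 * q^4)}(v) 8 * v^3/5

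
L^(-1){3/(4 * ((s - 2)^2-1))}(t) 3 * exp(2 * t) * sinh(t)/4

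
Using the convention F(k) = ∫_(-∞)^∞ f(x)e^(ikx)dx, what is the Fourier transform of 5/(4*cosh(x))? 5*pi/(4*cosh(pi*k/2))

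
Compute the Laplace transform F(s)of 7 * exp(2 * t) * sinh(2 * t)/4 7/(2 * s * (s - 4))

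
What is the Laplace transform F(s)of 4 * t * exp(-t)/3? 4/(3 * (s + 1)^2)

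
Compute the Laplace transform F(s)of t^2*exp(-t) 2/(s+1)^3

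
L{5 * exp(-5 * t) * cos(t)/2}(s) 5 * (s + 5)/(2 * ((s + 5)^2 + 1))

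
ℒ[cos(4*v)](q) q/(q^2 + 16)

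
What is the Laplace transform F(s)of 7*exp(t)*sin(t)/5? 7/(5*((s - 1)^2 + 1))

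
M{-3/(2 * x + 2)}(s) -3 * pi * csc(pi * s)/2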